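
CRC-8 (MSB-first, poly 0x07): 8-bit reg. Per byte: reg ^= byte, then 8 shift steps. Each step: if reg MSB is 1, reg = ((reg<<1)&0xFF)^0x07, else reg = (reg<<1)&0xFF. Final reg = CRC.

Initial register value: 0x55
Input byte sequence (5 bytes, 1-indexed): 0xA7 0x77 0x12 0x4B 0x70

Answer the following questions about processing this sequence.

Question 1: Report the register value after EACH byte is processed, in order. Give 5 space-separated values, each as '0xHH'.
0xD0 0x7C 0x0D 0xD5 0x72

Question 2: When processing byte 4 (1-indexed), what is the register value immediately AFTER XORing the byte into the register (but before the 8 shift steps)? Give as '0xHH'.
Answer: 0x46

Derivation:
Register before byte 4: 0x0D
Byte 4: 0x4B
0x0D XOR 0x4B = 0x46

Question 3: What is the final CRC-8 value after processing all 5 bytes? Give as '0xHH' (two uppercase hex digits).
After byte 1 (0xA7): reg=0xD0
After byte 2 (0x77): reg=0x7C
After byte 3 (0x12): reg=0x0D
After byte 4 (0x4B): reg=0xD5
After byte 5 (0x70): reg=0x72

Answer: 0x72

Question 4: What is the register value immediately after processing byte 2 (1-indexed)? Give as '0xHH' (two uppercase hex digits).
Answer: 0x7C

Derivation:
After byte 1 (0xA7): reg=0xD0
After byte 2 (0x77): reg=0x7C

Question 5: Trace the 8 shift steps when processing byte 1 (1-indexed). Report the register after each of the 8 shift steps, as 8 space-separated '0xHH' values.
Register before byte 1: 0x55
After XOR with byte 0xA7: 0xF2

Answer: 0xE3 0xC1 0x85 0x0D 0x1A 0x34 0x68 0xD0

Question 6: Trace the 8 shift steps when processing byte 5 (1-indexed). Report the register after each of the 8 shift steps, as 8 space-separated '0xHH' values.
After byte 1 (0xA7): reg=0xD0
After byte 2 (0x77): reg=0x7C
After byte 3 (0x12): reg=0x0D
After byte 4 (0x4B): reg=0xD5
Register before byte 5: 0xD5
After XOR with byte 0x70: 0xA5

Answer: 0x4D 0x9A 0x33 0x66 0xCC 0x9F 0x39 0x72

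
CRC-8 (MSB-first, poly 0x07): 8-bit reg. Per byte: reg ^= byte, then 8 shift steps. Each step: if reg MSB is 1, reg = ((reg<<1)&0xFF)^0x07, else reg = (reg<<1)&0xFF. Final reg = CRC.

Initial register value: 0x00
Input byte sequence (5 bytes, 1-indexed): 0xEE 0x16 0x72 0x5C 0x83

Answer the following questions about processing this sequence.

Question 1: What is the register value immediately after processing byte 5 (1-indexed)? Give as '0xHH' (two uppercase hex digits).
After byte 1 (0xEE): reg=0x84
After byte 2 (0x16): reg=0xF7
After byte 3 (0x72): reg=0x92
After byte 4 (0x5C): reg=0x64
After byte 5 (0x83): reg=0xBB

Answer: 0xBB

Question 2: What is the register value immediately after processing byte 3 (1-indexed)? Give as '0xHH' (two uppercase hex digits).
After byte 1 (0xEE): reg=0x84
After byte 2 (0x16): reg=0xF7
After byte 3 (0x72): reg=0x92

Answer: 0x92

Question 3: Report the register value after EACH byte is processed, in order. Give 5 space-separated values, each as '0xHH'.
0x84 0xF7 0x92 0x64 0xBB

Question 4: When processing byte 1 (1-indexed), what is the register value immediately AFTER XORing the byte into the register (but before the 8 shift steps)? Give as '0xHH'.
Register before byte 1: 0x00
Byte 1: 0xEE
0x00 XOR 0xEE = 0xEE

Answer: 0xEE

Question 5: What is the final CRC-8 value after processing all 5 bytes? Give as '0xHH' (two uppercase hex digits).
Answer: 0xBB

Derivation:
After byte 1 (0xEE): reg=0x84
After byte 2 (0x16): reg=0xF7
After byte 3 (0x72): reg=0x92
After byte 4 (0x5C): reg=0x64
After byte 5 (0x83): reg=0xBB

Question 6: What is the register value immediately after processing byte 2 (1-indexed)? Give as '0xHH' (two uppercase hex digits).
Answer: 0xF7

Derivation:
After byte 1 (0xEE): reg=0x84
After byte 2 (0x16): reg=0xF7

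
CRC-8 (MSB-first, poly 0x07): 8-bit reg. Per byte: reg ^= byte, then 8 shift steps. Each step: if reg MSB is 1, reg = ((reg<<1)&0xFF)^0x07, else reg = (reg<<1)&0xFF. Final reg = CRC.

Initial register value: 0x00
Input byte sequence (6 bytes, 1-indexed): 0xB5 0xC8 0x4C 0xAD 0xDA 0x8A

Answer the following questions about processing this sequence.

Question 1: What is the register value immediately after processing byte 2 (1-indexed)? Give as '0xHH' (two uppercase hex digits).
Answer: 0x78

Derivation:
After byte 1 (0xB5): reg=0x02
After byte 2 (0xC8): reg=0x78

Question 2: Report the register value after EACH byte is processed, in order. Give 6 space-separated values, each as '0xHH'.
0x02 0x78 0x8C 0xE7 0xB3 0xAF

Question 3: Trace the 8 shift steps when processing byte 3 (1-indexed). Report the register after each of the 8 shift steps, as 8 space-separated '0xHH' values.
Answer: 0x68 0xD0 0xA7 0x49 0x92 0x23 0x46 0x8C

Derivation:
After byte 1 (0xB5): reg=0x02
After byte 2 (0xC8): reg=0x78
Register before byte 3: 0x78
After XOR with byte 0x4C: 0x34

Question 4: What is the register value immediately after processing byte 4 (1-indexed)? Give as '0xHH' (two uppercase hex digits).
Answer: 0xE7

Derivation:
After byte 1 (0xB5): reg=0x02
After byte 2 (0xC8): reg=0x78
After byte 3 (0x4C): reg=0x8C
After byte 4 (0xAD): reg=0xE7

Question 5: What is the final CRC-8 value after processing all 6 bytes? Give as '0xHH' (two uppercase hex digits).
Answer: 0xAF

Derivation:
After byte 1 (0xB5): reg=0x02
After byte 2 (0xC8): reg=0x78
After byte 3 (0x4C): reg=0x8C
After byte 4 (0xAD): reg=0xE7
After byte 5 (0xDA): reg=0xB3
After byte 6 (0x8A): reg=0xAF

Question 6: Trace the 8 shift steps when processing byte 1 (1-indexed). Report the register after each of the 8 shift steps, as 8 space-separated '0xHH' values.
Register before byte 1: 0x00
After XOR with byte 0xB5: 0xB5

Answer: 0x6D 0xDA 0xB3 0x61 0xC2 0x83 0x01 0x02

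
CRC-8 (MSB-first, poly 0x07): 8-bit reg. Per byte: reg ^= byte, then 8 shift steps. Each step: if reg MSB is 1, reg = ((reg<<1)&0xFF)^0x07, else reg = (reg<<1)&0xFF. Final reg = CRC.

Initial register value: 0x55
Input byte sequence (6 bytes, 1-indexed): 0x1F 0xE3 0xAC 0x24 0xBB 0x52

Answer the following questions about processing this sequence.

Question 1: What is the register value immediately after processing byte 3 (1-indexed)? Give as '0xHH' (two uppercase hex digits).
After byte 1 (0x1F): reg=0xF1
After byte 2 (0xE3): reg=0x7E
After byte 3 (0xAC): reg=0x30

Answer: 0x30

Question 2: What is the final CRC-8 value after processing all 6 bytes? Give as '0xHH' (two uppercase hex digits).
After byte 1 (0x1F): reg=0xF1
After byte 2 (0xE3): reg=0x7E
After byte 3 (0xAC): reg=0x30
After byte 4 (0x24): reg=0x6C
After byte 5 (0xBB): reg=0x2B
After byte 6 (0x52): reg=0x68

Answer: 0x68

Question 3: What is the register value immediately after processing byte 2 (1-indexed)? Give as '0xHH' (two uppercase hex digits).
Answer: 0x7E

Derivation:
After byte 1 (0x1F): reg=0xF1
After byte 2 (0xE3): reg=0x7E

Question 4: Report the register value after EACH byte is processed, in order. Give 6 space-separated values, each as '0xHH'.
0xF1 0x7E 0x30 0x6C 0x2B 0x68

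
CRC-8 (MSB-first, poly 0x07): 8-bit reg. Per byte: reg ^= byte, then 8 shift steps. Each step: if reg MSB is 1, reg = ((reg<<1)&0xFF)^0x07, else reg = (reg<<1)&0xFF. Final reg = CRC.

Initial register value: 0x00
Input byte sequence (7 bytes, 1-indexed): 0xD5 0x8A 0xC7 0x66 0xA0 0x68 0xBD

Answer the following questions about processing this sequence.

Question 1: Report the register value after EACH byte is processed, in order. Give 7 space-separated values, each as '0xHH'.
0x25 0x44 0x80 0xBC 0x54 0xB4 0x3F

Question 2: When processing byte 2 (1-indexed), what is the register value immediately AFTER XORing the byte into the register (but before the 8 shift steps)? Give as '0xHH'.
Answer: 0xAF

Derivation:
Register before byte 2: 0x25
Byte 2: 0x8A
0x25 XOR 0x8A = 0xAF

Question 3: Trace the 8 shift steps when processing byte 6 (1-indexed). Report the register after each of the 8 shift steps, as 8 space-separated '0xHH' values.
Answer: 0x78 0xF0 0xE7 0xC9 0x95 0x2D 0x5A 0xB4

Derivation:
After byte 1 (0xD5): reg=0x25
After byte 2 (0x8A): reg=0x44
After byte 3 (0xC7): reg=0x80
After byte 4 (0x66): reg=0xBC
After byte 5 (0xA0): reg=0x54
Register before byte 6: 0x54
After XOR with byte 0x68: 0x3C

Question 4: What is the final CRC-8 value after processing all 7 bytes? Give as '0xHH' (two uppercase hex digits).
After byte 1 (0xD5): reg=0x25
After byte 2 (0x8A): reg=0x44
After byte 3 (0xC7): reg=0x80
After byte 4 (0x66): reg=0xBC
After byte 5 (0xA0): reg=0x54
After byte 6 (0x68): reg=0xB4
After byte 7 (0xBD): reg=0x3F

Answer: 0x3F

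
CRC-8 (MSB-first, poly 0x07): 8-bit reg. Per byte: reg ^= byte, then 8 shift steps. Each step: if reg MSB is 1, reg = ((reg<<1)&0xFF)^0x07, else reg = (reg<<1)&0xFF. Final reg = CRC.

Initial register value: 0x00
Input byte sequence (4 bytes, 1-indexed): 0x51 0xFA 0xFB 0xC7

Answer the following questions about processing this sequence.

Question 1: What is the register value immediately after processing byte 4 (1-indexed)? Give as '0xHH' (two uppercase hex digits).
Answer: 0xD9

Derivation:
After byte 1 (0x51): reg=0xB0
After byte 2 (0xFA): reg=0xF1
After byte 3 (0xFB): reg=0x36
After byte 4 (0xC7): reg=0xD9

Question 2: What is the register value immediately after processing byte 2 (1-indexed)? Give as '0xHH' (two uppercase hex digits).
After byte 1 (0x51): reg=0xB0
After byte 2 (0xFA): reg=0xF1

Answer: 0xF1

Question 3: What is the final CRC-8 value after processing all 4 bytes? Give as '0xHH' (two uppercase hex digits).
After byte 1 (0x51): reg=0xB0
After byte 2 (0xFA): reg=0xF1
After byte 3 (0xFB): reg=0x36
After byte 4 (0xC7): reg=0xD9

Answer: 0xD9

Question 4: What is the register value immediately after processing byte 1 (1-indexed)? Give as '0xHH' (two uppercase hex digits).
After byte 1 (0x51): reg=0xB0

Answer: 0xB0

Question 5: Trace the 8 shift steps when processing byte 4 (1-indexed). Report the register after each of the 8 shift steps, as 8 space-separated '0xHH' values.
After byte 1 (0x51): reg=0xB0
After byte 2 (0xFA): reg=0xF1
After byte 3 (0xFB): reg=0x36
Register before byte 4: 0x36
After XOR with byte 0xC7: 0xF1

Answer: 0xE5 0xCD 0x9D 0x3D 0x7A 0xF4 0xEF 0xD9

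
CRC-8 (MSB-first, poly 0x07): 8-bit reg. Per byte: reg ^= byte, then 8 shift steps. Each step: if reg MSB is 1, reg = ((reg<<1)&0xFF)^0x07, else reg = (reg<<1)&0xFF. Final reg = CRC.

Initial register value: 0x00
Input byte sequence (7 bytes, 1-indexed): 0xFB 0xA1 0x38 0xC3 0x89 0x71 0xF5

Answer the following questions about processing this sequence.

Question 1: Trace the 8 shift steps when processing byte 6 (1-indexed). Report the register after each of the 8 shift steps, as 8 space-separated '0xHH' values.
Answer: 0xF3 0xE1 0xC5 0x8D 0x1D 0x3A 0x74 0xE8

Derivation:
After byte 1 (0xFB): reg=0xEF
After byte 2 (0xA1): reg=0xED
After byte 3 (0x38): reg=0x25
After byte 4 (0xC3): reg=0xBC
After byte 5 (0x89): reg=0x8B
Register before byte 6: 0x8B
After XOR with byte 0x71: 0xFA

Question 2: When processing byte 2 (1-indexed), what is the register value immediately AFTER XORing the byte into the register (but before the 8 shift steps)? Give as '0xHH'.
Register before byte 2: 0xEF
Byte 2: 0xA1
0xEF XOR 0xA1 = 0x4E

Answer: 0x4E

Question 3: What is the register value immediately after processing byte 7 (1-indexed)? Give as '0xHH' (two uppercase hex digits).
After byte 1 (0xFB): reg=0xEF
After byte 2 (0xA1): reg=0xED
After byte 3 (0x38): reg=0x25
After byte 4 (0xC3): reg=0xBC
After byte 5 (0x89): reg=0x8B
After byte 6 (0x71): reg=0xE8
After byte 7 (0xF5): reg=0x53

Answer: 0x53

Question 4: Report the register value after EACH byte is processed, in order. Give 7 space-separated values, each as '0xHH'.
0xEF 0xED 0x25 0xBC 0x8B 0xE8 0x53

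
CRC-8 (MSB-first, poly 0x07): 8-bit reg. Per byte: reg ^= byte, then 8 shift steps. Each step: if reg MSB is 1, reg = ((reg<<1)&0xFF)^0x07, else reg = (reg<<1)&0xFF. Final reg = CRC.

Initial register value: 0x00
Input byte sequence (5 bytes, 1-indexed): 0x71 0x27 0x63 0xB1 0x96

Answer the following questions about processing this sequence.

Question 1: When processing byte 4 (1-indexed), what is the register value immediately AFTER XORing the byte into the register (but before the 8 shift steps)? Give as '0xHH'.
Answer: 0x56

Derivation:
Register before byte 4: 0xE7
Byte 4: 0xB1
0xE7 XOR 0xB1 = 0x56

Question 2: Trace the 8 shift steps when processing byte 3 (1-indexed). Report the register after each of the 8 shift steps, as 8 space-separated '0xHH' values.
Answer: 0x42 0x84 0x0F 0x1E 0x3C 0x78 0xF0 0xE7

Derivation:
After byte 1 (0x71): reg=0x50
After byte 2 (0x27): reg=0x42
Register before byte 3: 0x42
After XOR with byte 0x63: 0x21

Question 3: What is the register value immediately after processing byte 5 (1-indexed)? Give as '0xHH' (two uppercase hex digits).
Answer: 0x99

Derivation:
After byte 1 (0x71): reg=0x50
After byte 2 (0x27): reg=0x42
After byte 3 (0x63): reg=0xE7
After byte 4 (0xB1): reg=0xA5
After byte 5 (0x96): reg=0x99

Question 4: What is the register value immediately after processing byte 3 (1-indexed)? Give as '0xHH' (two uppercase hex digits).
After byte 1 (0x71): reg=0x50
After byte 2 (0x27): reg=0x42
After byte 3 (0x63): reg=0xE7

Answer: 0xE7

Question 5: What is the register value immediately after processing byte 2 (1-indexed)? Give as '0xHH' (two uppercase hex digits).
After byte 1 (0x71): reg=0x50
After byte 2 (0x27): reg=0x42

Answer: 0x42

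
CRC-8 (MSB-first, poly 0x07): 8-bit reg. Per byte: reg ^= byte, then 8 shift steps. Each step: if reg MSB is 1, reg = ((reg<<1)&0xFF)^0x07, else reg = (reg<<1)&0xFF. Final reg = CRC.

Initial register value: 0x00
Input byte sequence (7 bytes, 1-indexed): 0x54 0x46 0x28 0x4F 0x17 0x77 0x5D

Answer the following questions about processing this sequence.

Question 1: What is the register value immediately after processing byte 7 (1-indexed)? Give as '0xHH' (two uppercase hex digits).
Answer: 0xBE

Derivation:
After byte 1 (0x54): reg=0xAB
After byte 2 (0x46): reg=0x8D
After byte 3 (0x28): reg=0x72
After byte 4 (0x4F): reg=0xB3
After byte 5 (0x17): reg=0x75
After byte 6 (0x77): reg=0x0E
After byte 7 (0x5D): reg=0xBE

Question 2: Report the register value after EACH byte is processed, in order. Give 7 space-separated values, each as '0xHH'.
0xAB 0x8D 0x72 0xB3 0x75 0x0E 0xBE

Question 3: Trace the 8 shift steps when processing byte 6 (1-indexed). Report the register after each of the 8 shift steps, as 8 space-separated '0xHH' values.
Answer: 0x04 0x08 0x10 0x20 0x40 0x80 0x07 0x0E

Derivation:
After byte 1 (0x54): reg=0xAB
After byte 2 (0x46): reg=0x8D
After byte 3 (0x28): reg=0x72
After byte 4 (0x4F): reg=0xB3
After byte 5 (0x17): reg=0x75
Register before byte 6: 0x75
After XOR with byte 0x77: 0x02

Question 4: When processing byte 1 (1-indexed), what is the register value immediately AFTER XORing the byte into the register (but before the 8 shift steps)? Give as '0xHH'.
Register before byte 1: 0x00
Byte 1: 0x54
0x00 XOR 0x54 = 0x54

Answer: 0x54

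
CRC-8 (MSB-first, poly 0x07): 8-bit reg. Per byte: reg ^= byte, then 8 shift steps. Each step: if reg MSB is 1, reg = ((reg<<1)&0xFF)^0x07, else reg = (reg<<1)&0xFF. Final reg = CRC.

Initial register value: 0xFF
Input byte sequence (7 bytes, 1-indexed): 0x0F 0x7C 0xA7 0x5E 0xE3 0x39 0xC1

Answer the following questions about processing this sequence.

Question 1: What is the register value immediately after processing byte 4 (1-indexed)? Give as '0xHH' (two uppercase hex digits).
Answer: 0x70

Derivation:
After byte 1 (0x0F): reg=0xDE
After byte 2 (0x7C): reg=0x67
After byte 3 (0xA7): reg=0x4E
After byte 4 (0x5E): reg=0x70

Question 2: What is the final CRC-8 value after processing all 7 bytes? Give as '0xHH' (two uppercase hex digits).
Answer: 0x19

Derivation:
After byte 1 (0x0F): reg=0xDE
After byte 2 (0x7C): reg=0x67
After byte 3 (0xA7): reg=0x4E
After byte 4 (0x5E): reg=0x70
After byte 5 (0xE3): reg=0xF0
After byte 6 (0x39): reg=0x71
After byte 7 (0xC1): reg=0x19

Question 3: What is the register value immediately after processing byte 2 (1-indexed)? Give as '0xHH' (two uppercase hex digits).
After byte 1 (0x0F): reg=0xDE
After byte 2 (0x7C): reg=0x67

Answer: 0x67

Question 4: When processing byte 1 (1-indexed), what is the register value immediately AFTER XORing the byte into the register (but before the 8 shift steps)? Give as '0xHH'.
Answer: 0xF0

Derivation:
Register before byte 1: 0xFF
Byte 1: 0x0F
0xFF XOR 0x0F = 0xF0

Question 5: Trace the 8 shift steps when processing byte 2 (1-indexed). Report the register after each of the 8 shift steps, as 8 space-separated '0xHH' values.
Answer: 0x43 0x86 0x0B 0x16 0x2C 0x58 0xB0 0x67

Derivation:
After byte 1 (0x0F): reg=0xDE
Register before byte 2: 0xDE
After XOR with byte 0x7C: 0xA2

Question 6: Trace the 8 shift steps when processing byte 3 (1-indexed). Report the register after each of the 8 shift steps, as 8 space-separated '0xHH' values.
Answer: 0x87 0x09 0x12 0x24 0x48 0x90 0x27 0x4E

Derivation:
After byte 1 (0x0F): reg=0xDE
After byte 2 (0x7C): reg=0x67
Register before byte 3: 0x67
After XOR with byte 0xA7: 0xC0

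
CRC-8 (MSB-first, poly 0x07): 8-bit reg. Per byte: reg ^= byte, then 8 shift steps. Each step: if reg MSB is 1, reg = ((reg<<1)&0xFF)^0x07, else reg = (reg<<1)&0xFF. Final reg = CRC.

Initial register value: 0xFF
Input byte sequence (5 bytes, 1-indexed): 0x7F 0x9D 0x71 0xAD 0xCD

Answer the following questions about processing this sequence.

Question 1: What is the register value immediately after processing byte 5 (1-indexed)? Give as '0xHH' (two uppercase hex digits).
Answer: 0xAF

Derivation:
After byte 1 (0x7F): reg=0x89
After byte 2 (0x9D): reg=0x6C
After byte 3 (0x71): reg=0x53
After byte 4 (0xAD): reg=0xF4
After byte 5 (0xCD): reg=0xAF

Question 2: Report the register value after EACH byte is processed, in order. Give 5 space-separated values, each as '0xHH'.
0x89 0x6C 0x53 0xF4 0xAF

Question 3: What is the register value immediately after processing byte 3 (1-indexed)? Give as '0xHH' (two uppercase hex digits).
After byte 1 (0x7F): reg=0x89
After byte 2 (0x9D): reg=0x6C
After byte 3 (0x71): reg=0x53

Answer: 0x53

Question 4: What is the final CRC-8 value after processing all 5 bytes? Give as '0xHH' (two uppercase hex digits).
After byte 1 (0x7F): reg=0x89
After byte 2 (0x9D): reg=0x6C
After byte 3 (0x71): reg=0x53
After byte 4 (0xAD): reg=0xF4
After byte 5 (0xCD): reg=0xAF

Answer: 0xAF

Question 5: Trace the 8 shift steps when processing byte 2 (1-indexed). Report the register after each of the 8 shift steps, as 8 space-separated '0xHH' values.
After byte 1 (0x7F): reg=0x89
Register before byte 2: 0x89
After XOR with byte 0x9D: 0x14

Answer: 0x28 0x50 0xA0 0x47 0x8E 0x1B 0x36 0x6C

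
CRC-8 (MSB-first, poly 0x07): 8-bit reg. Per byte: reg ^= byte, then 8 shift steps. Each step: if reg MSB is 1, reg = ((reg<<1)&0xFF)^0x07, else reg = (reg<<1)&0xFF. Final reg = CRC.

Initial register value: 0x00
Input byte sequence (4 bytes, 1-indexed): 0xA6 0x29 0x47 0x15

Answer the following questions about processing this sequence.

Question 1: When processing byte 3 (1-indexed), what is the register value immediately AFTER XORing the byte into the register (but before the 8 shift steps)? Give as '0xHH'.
Answer: 0xFE

Derivation:
Register before byte 3: 0xB9
Byte 3: 0x47
0xB9 XOR 0x47 = 0xFE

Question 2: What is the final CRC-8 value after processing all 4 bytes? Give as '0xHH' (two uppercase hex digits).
Answer: 0xA9

Derivation:
After byte 1 (0xA6): reg=0x7B
After byte 2 (0x29): reg=0xB9
After byte 3 (0x47): reg=0xF4
After byte 4 (0x15): reg=0xA9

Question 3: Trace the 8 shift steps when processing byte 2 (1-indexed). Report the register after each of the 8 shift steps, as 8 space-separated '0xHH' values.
After byte 1 (0xA6): reg=0x7B
Register before byte 2: 0x7B
After XOR with byte 0x29: 0x52

Answer: 0xA4 0x4F 0x9E 0x3B 0x76 0xEC 0xDF 0xB9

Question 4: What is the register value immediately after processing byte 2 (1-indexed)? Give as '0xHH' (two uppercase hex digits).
Answer: 0xB9

Derivation:
After byte 1 (0xA6): reg=0x7B
After byte 2 (0x29): reg=0xB9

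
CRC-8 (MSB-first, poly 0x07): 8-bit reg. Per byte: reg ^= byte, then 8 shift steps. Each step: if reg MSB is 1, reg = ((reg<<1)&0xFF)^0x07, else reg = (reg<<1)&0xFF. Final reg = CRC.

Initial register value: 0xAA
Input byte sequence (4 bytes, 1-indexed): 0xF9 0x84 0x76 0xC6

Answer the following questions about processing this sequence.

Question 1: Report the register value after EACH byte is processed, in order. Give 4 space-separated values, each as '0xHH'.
0xBE 0xA6 0x3E 0xE6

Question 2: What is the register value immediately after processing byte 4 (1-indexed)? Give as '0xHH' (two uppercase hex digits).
After byte 1 (0xF9): reg=0xBE
After byte 2 (0x84): reg=0xA6
After byte 3 (0x76): reg=0x3E
After byte 4 (0xC6): reg=0xE6

Answer: 0xE6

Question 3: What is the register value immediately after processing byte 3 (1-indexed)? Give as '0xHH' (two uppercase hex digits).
After byte 1 (0xF9): reg=0xBE
After byte 2 (0x84): reg=0xA6
After byte 3 (0x76): reg=0x3E

Answer: 0x3E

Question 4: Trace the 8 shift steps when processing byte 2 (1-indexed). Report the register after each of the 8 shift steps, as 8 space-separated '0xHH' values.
After byte 1 (0xF9): reg=0xBE
Register before byte 2: 0xBE
After XOR with byte 0x84: 0x3A

Answer: 0x74 0xE8 0xD7 0xA9 0x55 0xAA 0x53 0xA6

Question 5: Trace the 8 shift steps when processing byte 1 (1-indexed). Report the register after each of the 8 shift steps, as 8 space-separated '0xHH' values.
Answer: 0xA6 0x4B 0x96 0x2B 0x56 0xAC 0x5F 0xBE

Derivation:
Register before byte 1: 0xAA
After XOR with byte 0xF9: 0x53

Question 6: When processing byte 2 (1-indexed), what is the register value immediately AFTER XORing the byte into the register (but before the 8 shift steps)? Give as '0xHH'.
Answer: 0x3A

Derivation:
Register before byte 2: 0xBE
Byte 2: 0x84
0xBE XOR 0x84 = 0x3A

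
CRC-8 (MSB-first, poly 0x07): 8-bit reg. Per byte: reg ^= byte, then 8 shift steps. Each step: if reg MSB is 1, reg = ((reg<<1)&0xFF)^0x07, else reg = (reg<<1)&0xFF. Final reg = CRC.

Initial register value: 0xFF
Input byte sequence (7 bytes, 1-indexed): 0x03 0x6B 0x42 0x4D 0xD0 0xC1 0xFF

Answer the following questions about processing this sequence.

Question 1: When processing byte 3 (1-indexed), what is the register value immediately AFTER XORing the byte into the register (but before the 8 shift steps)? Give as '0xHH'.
Register before byte 3: 0xFE
Byte 3: 0x42
0xFE XOR 0x42 = 0xBC

Answer: 0xBC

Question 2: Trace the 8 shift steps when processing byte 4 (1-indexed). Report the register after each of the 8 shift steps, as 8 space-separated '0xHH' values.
Answer: 0xE0 0xC7 0x89 0x15 0x2A 0x54 0xA8 0x57

Derivation:
After byte 1 (0x03): reg=0xFA
After byte 2 (0x6B): reg=0xFE
After byte 3 (0x42): reg=0x3D
Register before byte 4: 0x3D
After XOR with byte 0x4D: 0x70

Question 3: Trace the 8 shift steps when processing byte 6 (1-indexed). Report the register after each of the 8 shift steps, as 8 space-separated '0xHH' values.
After byte 1 (0x03): reg=0xFA
After byte 2 (0x6B): reg=0xFE
After byte 3 (0x42): reg=0x3D
After byte 4 (0x4D): reg=0x57
After byte 5 (0xD0): reg=0x9C
Register before byte 6: 0x9C
After XOR with byte 0xC1: 0x5D

Answer: 0xBA 0x73 0xE6 0xCB 0x91 0x25 0x4A 0x94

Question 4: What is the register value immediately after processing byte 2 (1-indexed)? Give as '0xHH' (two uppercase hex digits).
After byte 1 (0x03): reg=0xFA
After byte 2 (0x6B): reg=0xFE

Answer: 0xFE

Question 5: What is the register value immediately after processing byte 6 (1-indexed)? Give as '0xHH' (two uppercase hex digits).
After byte 1 (0x03): reg=0xFA
After byte 2 (0x6B): reg=0xFE
After byte 3 (0x42): reg=0x3D
After byte 4 (0x4D): reg=0x57
After byte 5 (0xD0): reg=0x9C
After byte 6 (0xC1): reg=0x94

Answer: 0x94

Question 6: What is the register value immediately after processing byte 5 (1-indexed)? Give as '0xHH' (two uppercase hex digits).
Answer: 0x9C

Derivation:
After byte 1 (0x03): reg=0xFA
After byte 2 (0x6B): reg=0xFE
After byte 3 (0x42): reg=0x3D
After byte 4 (0x4D): reg=0x57
After byte 5 (0xD0): reg=0x9C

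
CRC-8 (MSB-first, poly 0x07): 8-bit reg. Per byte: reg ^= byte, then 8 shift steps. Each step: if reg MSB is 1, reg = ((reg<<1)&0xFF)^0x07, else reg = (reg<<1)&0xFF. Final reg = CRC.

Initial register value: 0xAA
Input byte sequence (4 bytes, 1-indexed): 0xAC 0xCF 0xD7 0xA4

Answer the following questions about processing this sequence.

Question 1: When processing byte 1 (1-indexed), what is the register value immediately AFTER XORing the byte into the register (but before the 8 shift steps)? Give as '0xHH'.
Register before byte 1: 0xAA
Byte 1: 0xAC
0xAA XOR 0xAC = 0x06

Answer: 0x06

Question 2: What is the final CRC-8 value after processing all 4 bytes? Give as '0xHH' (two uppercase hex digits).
After byte 1 (0xAC): reg=0x12
After byte 2 (0xCF): reg=0x1D
After byte 3 (0xD7): reg=0x78
After byte 4 (0xA4): reg=0x1A

Answer: 0x1A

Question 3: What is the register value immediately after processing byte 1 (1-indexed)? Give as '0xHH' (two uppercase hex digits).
Answer: 0x12

Derivation:
After byte 1 (0xAC): reg=0x12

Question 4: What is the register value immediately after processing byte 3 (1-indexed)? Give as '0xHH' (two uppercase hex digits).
Answer: 0x78

Derivation:
After byte 1 (0xAC): reg=0x12
After byte 2 (0xCF): reg=0x1D
After byte 3 (0xD7): reg=0x78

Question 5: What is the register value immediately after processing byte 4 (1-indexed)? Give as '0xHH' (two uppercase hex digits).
After byte 1 (0xAC): reg=0x12
After byte 2 (0xCF): reg=0x1D
After byte 3 (0xD7): reg=0x78
After byte 4 (0xA4): reg=0x1A

Answer: 0x1A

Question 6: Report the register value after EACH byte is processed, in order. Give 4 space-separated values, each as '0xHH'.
0x12 0x1D 0x78 0x1A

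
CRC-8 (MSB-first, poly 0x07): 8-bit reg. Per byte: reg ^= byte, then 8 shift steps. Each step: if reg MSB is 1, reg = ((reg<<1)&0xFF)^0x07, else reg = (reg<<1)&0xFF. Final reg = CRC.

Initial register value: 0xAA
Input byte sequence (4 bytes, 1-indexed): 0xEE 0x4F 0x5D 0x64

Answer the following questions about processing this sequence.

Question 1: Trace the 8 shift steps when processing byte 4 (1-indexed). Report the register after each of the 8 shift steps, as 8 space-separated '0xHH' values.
After byte 1 (0xEE): reg=0xDB
After byte 2 (0x4F): reg=0xE5
After byte 3 (0x5D): reg=0x21
Register before byte 4: 0x21
After XOR with byte 0x64: 0x45

Answer: 0x8A 0x13 0x26 0x4C 0x98 0x37 0x6E 0xDC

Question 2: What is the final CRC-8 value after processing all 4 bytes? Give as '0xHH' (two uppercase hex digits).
Answer: 0xDC

Derivation:
After byte 1 (0xEE): reg=0xDB
After byte 2 (0x4F): reg=0xE5
After byte 3 (0x5D): reg=0x21
After byte 4 (0x64): reg=0xDC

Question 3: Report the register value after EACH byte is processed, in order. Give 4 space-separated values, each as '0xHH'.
0xDB 0xE5 0x21 0xDC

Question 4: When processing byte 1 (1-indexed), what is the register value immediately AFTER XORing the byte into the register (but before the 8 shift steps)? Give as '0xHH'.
Answer: 0x44

Derivation:
Register before byte 1: 0xAA
Byte 1: 0xEE
0xAA XOR 0xEE = 0x44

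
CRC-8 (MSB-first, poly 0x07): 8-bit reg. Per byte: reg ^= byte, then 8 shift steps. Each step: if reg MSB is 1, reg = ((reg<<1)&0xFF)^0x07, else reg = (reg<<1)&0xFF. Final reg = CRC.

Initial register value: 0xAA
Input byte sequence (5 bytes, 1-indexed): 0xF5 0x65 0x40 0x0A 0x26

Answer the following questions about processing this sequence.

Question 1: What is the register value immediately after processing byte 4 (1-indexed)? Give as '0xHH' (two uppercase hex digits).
After byte 1 (0xF5): reg=0x9A
After byte 2 (0x65): reg=0xF3
After byte 3 (0x40): reg=0x10
After byte 4 (0x0A): reg=0x46

Answer: 0x46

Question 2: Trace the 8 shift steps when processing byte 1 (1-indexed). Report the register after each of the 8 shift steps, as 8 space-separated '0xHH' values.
Answer: 0xBE 0x7B 0xF6 0xEB 0xD1 0xA5 0x4D 0x9A

Derivation:
Register before byte 1: 0xAA
After XOR with byte 0xF5: 0x5F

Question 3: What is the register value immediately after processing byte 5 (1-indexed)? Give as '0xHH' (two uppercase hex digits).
Answer: 0x27

Derivation:
After byte 1 (0xF5): reg=0x9A
After byte 2 (0x65): reg=0xF3
After byte 3 (0x40): reg=0x10
After byte 4 (0x0A): reg=0x46
After byte 5 (0x26): reg=0x27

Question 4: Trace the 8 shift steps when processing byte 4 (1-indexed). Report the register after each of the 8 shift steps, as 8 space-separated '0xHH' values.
Answer: 0x34 0x68 0xD0 0xA7 0x49 0x92 0x23 0x46

Derivation:
After byte 1 (0xF5): reg=0x9A
After byte 2 (0x65): reg=0xF3
After byte 3 (0x40): reg=0x10
Register before byte 4: 0x10
After XOR with byte 0x0A: 0x1A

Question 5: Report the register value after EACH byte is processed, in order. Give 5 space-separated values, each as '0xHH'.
0x9A 0xF3 0x10 0x46 0x27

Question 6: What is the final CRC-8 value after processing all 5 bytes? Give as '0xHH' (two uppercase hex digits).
Answer: 0x27

Derivation:
After byte 1 (0xF5): reg=0x9A
After byte 2 (0x65): reg=0xF3
After byte 3 (0x40): reg=0x10
After byte 4 (0x0A): reg=0x46
After byte 5 (0x26): reg=0x27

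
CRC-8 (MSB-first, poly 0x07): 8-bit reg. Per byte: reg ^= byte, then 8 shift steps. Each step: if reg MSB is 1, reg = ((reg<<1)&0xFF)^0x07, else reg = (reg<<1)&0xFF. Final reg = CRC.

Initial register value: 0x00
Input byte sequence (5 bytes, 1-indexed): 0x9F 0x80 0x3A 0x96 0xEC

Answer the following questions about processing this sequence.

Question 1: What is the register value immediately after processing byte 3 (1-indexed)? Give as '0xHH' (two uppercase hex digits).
After byte 1 (0x9F): reg=0xD4
After byte 2 (0x80): reg=0xAB
After byte 3 (0x3A): reg=0xFE

Answer: 0xFE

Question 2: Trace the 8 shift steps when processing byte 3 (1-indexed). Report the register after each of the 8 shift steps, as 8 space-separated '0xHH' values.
After byte 1 (0x9F): reg=0xD4
After byte 2 (0x80): reg=0xAB
Register before byte 3: 0xAB
After XOR with byte 0x3A: 0x91

Answer: 0x25 0x4A 0x94 0x2F 0x5E 0xBC 0x7F 0xFE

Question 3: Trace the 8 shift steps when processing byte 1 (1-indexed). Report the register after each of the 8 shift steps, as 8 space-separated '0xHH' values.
Answer: 0x39 0x72 0xE4 0xCF 0x99 0x35 0x6A 0xD4

Derivation:
Register before byte 1: 0x00
After XOR with byte 0x9F: 0x9F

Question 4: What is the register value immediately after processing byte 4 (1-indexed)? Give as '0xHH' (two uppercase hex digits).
Answer: 0x1F

Derivation:
After byte 1 (0x9F): reg=0xD4
After byte 2 (0x80): reg=0xAB
After byte 3 (0x3A): reg=0xFE
After byte 4 (0x96): reg=0x1F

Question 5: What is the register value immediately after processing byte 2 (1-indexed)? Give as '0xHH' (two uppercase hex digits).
Answer: 0xAB

Derivation:
After byte 1 (0x9F): reg=0xD4
After byte 2 (0x80): reg=0xAB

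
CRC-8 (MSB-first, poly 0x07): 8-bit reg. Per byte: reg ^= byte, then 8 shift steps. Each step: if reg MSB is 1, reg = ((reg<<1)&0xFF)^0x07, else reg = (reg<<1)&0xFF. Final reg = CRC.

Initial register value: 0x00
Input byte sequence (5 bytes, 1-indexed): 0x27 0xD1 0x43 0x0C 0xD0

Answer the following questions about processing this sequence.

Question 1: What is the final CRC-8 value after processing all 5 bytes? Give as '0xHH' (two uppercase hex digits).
After byte 1 (0x27): reg=0xF5
After byte 2 (0xD1): reg=0xFC
After byte 3 (0x43): reg=0x34
After byte 4 (0x0C): reg=0xA8
After byte 5 (0xD0): reg=0x6F

Answer: 0x6F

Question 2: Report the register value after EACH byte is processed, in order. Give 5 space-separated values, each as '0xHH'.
0xF5 0xFC 0x34 0xA8 0x6F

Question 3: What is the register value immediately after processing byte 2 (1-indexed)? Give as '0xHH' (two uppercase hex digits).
After byte 1 (0x27): reg=0xF5
After byte 2 (0xD1): reg=0xFC

Answer: 0xFC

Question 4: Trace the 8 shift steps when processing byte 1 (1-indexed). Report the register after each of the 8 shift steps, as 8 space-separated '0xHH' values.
Answer: 0x4E 0x9C 0x3F 0x7E 0xFC 0xFF 0xF9 0xF5

Derivation:
Register before byte 1: 0x00
After XOR with byte 0x27: 0x27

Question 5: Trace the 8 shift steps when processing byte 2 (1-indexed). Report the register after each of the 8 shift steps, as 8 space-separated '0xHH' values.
After byte 1 (0x27): reg=0xF5
Register before byte 2: 0xF5
After XOR with byte 0xD1: 0x24

Answer: 0x48 0x90 0x27 0x4E 0x9C 0x3F 0x7E 0xFC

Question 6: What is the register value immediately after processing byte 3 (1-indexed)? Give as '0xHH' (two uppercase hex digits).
Answer: 0x34

Derivation:
After byte 1 (0x27): reg=0xF5
After byte 2 (0xD1): reg=0xFC
After byte 3 (0x43): reg=0x34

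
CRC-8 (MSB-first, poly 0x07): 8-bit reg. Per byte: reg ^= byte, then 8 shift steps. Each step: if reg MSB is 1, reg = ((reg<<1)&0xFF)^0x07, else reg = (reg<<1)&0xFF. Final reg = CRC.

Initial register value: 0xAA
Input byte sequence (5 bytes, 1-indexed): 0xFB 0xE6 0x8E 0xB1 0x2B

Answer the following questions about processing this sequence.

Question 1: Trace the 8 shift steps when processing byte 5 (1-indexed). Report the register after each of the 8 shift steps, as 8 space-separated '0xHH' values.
After byte 1 (0xFB): reg=0xB0
After byte 2 (0xE6): reg=0xA5
After byte 3 (0x8E): reg=0xD1
After byte 4 (0xB1): reg=0x27
Register before byte 5: 0x27
After XOR with byte 0x2B: 0x0C

Answer: 0x18 0x30 0x60 0xC0 0x87 0x09 0x12 0x24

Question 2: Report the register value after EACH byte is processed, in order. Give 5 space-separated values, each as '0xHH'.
0xB0 0xA5 0xD1 0x27 0x24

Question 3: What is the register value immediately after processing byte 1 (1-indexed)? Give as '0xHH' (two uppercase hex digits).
Answer: 0xB0

Derivation:
After byte 1 (0xFB): reg=0xB0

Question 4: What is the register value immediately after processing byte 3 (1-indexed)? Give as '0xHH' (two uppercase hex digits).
Answer: 0xD1

Derivation:
After byte 1 (0xFB): reg=0xB0
After byte 2 (0xE6): reg=0xA5
After byte 3 (0x8E): reg=0xD1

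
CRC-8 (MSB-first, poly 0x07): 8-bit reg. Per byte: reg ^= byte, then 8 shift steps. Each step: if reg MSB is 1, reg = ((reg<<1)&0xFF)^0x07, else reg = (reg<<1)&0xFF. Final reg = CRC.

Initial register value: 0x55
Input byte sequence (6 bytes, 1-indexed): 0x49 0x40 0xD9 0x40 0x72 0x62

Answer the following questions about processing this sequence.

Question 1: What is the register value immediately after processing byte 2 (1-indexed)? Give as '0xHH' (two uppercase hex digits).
After byte 1 (0x49): reg=0x54
After byte 2 (0x40): reg=0x6C

Answer: 0x6C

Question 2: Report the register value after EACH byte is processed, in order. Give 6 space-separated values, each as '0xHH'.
0x54 0x6C 0x02 0xC9 0x28 0xF1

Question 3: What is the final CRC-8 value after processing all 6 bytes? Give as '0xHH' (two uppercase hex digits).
After byte 1 (0x49): reg=0x54
After byte 2 (0x40): reg=0x6C
After byte 3 (0xD9): reg=0x02
After byte 4 (0x40): reg=0xC9
After byte 5 (0x72): reg=0x28
After byte 6 (0x62): reg=0xF1

Answer: 0xF1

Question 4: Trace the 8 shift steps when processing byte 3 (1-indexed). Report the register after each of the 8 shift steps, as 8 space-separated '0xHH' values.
Answer: 0x6D 0xDA 0xB3 0x61 0xC2 0x83 0x01 0x02

Derivation:
After byte 1 (0x49): reg=0x54
After byte 2 (0x40): reg=0x6C
Register before byte 3: 0x6C
After XOR with byte 0xD9: 0xB5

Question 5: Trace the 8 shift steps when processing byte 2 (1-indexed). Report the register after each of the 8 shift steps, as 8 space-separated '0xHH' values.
After byte 1 (0x49): reg=0x54
Register before byte 2: 0x54
After XOR with byte 0x40: 0x14

Answer: 0x28 0x50 0xA0 0x47 0x8E 0x1B 0x36 0x6C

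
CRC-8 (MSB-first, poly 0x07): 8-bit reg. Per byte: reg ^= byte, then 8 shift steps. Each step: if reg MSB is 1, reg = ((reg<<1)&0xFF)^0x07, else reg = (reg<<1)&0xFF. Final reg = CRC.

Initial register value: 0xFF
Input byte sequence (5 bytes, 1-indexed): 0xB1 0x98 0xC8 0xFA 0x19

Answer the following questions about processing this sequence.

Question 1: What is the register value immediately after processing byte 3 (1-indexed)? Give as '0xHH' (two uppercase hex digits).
Answer: 0x95

Derivation:
After byte 1 (0xB1): reg=0xED
After byte 2 (0x98): reg=0x4C
After byte 3 (0xC8): reg=0x95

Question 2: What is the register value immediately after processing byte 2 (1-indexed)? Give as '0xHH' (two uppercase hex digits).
After byte 1 (0xB1): reg=0xED
After byte 2 (0x98): reg=0x4C

Answer: 0x4C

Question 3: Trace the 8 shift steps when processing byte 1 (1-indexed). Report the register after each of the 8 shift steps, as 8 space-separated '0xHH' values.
Register before byte 1: 0xFF
After XOR with byte 0xB1: 0x4E

Answer: 0x9C 0x3F 0x7E 0xFC 0xFF 0xF9 0xF5 0xED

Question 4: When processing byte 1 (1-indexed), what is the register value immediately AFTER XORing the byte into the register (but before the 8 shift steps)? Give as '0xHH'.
Answer: 0x4E

Derivation:
Register before byte 1: 0xFF
Byte 1: 0xB1
0xFF XOR 0xB1 = 0x4E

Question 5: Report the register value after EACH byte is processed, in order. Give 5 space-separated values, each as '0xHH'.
0xED 0x4C 0x95 0x0A 0x79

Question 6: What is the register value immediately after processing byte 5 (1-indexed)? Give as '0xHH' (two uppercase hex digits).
After byte 1 (0xB1): reg=0xED
After byte 2 (0x98): reg=0x4C
After byte 3 (0xC8): reg=0x95
After byte 4 (0xFA): reg=0x0A
After byte 5 (0x19): reg=0x79

Answer: 0x79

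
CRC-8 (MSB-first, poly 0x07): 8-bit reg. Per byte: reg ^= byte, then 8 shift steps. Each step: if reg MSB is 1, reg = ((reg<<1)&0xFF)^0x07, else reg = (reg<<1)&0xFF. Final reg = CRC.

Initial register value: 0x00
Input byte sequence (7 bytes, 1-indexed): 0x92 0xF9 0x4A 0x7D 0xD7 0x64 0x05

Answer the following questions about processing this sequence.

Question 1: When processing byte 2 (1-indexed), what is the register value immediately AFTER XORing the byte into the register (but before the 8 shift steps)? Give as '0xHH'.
Answer: 0x0E

Derivation:
Register before byte 2: 0xF7
Byte 2: 0xF9
0xF7 XOR 0xF9 = 0x0E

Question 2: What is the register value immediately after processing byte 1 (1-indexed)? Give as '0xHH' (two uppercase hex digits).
Answer: 0xF7

Derivation:
After byte 1 (0x92): reg=0xF7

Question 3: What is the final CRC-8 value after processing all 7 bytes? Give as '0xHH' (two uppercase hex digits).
Answer: 0xE3

Derivation:
After byte 1 (0x92): reg=0xF7
After byte 2 (0xF9): reg=0x2A
After byte 3 (0x4A): reg=0x27
After byte 4 (0x7D): reg=0x81
After byte 5 (0xD7): reg=0xA5
After byte 6 (0x64): reg=0x49
After byte 7 (0x05): reg=0xE3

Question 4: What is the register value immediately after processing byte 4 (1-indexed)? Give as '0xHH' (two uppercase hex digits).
Answer: 0x81

Derivation:
After byte 1 (0x92): reg=0xF7
After byte 2 (0xF9): reg=0x2A
After byte 3 (0x4A): reg=0x27
After byte 4 (0x7D): reg=0x81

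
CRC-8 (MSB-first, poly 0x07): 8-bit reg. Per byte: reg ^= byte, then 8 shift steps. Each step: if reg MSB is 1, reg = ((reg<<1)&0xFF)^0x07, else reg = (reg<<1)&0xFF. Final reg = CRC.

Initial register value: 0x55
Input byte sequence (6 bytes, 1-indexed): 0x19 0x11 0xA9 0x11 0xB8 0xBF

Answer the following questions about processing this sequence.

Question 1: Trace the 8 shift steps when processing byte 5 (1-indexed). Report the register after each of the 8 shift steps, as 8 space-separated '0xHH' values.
Answer: 0xA7 0x49 0x92 0x23 0x46 0x8C 0x1F 0x3E

Derivation:
After byte 1 (0x19): reg=0xE3
After byte 2 (0x11): reg=0xD0
After byte 3 (0xA9): reg=0x68
After byte 4 (0x11): reg=0x68
Register before byte 5: 0x68
After XOR with byte 0xB8: 0xD0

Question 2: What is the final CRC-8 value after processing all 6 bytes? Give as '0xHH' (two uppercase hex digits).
After byte 1 (0x19): reg=0xE3
After byte 2 (0x11): reg=0xD0
After byte 3 (0xA9): reg=0x68
After byte 4 (0x11): reg=0x68
After byte 5 (0xB8): reg=0x3E
After byte 6 (0xBF): reg=0x8E

Answer: 0x8E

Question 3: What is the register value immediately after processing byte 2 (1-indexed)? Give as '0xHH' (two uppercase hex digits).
Answer: 0xD0

Derivation:
After byte 1 (0x19): reg=0xE3
After byte 2 (0x11): reg=0xD0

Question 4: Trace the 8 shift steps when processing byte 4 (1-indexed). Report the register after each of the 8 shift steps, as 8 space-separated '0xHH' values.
Answer: 0xF2 0xE3 0xC1 0x85 0x0D 0x1A 0x34 0x68

Derivation:
After byte 1 (0x19): reg=0xE3
After byte 2 (0x11): reg=0xD0
After byte 3 (0xA9): reg=0x68
Register before byte 4: 0x68
After XOR with byte 0x11: 0x79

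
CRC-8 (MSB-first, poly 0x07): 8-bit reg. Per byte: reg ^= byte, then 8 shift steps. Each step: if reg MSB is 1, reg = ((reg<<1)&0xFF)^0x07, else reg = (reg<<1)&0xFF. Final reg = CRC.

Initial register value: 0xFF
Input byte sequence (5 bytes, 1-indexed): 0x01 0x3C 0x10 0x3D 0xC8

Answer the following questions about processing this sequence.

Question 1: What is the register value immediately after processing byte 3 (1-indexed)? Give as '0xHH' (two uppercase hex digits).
After byte 1 (0x01): reg=0xF4
After byte 2 (0x3C): reg=0x76
After byte 3 (0x10): reg=0x35

Answer: 0x35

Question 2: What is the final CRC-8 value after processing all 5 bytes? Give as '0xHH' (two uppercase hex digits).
After byte 1 (0x01): reg=0xF4
After byte 2 (0x3C): reg=0x76
After byte 3 (0x10): reg=0x35
After byte 4 (0x3D): reg=0x38
After byte 5 (0xC8): reg=0xDE

Answer: 0xDE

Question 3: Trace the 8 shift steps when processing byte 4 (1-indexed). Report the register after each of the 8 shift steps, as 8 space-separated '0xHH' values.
Answer: 0x10 0x20 0x40 0x80 0x07 0x0E 0x1C 0x38

Derivation:
After byte 1 (0x01): reg=0xF4
After byte 2 (0x3C): reg=0x76
After byte 3 (0x10): reg=0x35
Register before byte 4: 0x35
After XOR with byte 0x3D: 0x08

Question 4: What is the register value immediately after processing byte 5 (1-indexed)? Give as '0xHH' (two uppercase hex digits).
Answer: 0xDE

Derivation:
After byte 1 (0x01): reg=0xF4
After byte 2 (0x3C): reg=0x76
After byte 3 (0x10): reg=0x35
After byte 4 (0x3D): reg=0x38
After byte 5 (0xC8): reg=0xDE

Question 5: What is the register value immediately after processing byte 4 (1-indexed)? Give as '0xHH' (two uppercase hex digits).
After byte 1 (0x01): reg=0xF4
After byte 2 (0x3C): reg=0x76
After byte 3 (0x10): reg=0x35
After byte 4 (0x3D): reg=0x38

Answer: 0x38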